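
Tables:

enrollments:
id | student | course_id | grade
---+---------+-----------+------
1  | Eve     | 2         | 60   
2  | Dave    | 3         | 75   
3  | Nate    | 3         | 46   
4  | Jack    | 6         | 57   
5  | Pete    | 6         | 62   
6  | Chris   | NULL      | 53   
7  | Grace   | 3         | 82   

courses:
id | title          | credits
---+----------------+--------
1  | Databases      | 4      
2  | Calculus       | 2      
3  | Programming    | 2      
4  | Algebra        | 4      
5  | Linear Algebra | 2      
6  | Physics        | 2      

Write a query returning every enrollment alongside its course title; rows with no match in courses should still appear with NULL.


LEFT JOIN keeps every row from enrollments (the left table); where course_id has no match in courses, the course columns become NULL. Walk through each enrollment:
  - enrollment 1 (Eve): course_id=2 -> matches Calculus
  - enrollment 2 (Dave): course_id=3 -> matches Programming
  - enrollment 3 (Nate): course_id=3 -> matches Programming
  - enrollment 4 (Jack): course_id=6 -> matches Physics
  - enrollment 5 (Pete): course_id=6 -> matches Physics
  - enrollment 6 (Chris): course_id=NULL, no match -> kept with NULL
  - enrollment 7 (Grace): course_id=3 -> matches Programming
All 7 rows appear; 1 has NULL course.

SQL:
SELECT a.student, b.title AS course
FROM enrollments a
LEFT JOIN courses b ON a.course_id = b.id

Result:
student | course     
--------+------------
Eve     | Calculus   
Dave    | Programming
Nate    | Programming
Jack    | Physics    
Pete    | Physics    
Chris   | NULL       
Grace   | Programming


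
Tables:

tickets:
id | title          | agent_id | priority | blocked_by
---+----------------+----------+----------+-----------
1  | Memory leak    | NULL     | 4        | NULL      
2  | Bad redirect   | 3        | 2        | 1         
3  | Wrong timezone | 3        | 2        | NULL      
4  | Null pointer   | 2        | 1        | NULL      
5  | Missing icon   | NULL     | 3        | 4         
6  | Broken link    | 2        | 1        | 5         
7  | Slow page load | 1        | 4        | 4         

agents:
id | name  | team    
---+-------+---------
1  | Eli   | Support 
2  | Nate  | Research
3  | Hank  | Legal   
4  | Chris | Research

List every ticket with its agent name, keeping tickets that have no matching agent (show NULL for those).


LEFT JOIN keeps every row from tickets (the left table); where agent_id has no match in agents, the agent columns become NULL. Walk through each ticket:
  - ticket 1 (Memory leak): agent_id=NULL, no match -> kept with NULL
  - ticket 2 (Bad redirect): agent_id=3 -> matches Hank
  - ticket 3 (Wrong timezone): agent_id=3 -> matches Hank
  - ticket 4 (Null pointer): agent_id=2 -> matches Nate
  - ticket 5 (Missing icon): agent_id=NULL, no match -> kept with NULL
  - ticket 6 (Broken link): agent_id=2 -> matches Nate
  - ticket 7 (Slow page load): agent_id=1 -> matches Eli
All 7 rows appear; 2 have NULL agent.

SQL:
SELECT a.title, b.name AS agent
FROM tickets a
LEFT JOIN agents b ON a.agent_id = b.id

Result:
title          | agent
---------------+------
Memory leak    | NULL 
Bad redirect   | Hank 
Wrong timezone | Hank 
Null pointer   | Nate 
Missing icon   | NULL 
Broken link    | Nate 
Slow page load | Eli  


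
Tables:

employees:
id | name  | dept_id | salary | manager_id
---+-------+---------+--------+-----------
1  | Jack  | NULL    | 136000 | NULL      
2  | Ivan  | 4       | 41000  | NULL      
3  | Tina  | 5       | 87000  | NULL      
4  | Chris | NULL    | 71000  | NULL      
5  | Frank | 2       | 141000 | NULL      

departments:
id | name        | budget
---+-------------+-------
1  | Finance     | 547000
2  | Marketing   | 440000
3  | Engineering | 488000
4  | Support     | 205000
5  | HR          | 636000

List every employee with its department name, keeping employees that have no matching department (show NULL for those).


LEFT JOIN keeps every row from employees (the left table); where dept_id has no match in departments, the department columns become NULL. Walk through each employee:
  - employee 1 (Jack): dept_id=NULL, no match -> kept with NULL
  - employee 2 (Ivan): dept_id=4 -> matches Support
  - employee 3 (Tina): dept_id=5 -> matches HR
  - employee 4 (Chris): dept_id=NULL, no match -> kept with NULL
  - employee 5 (Frank): dept_id=2 -> matches Marketing
All 5 rows appear; 2 have NULL department.

SQL:
SELECT a.name, b.name AS department
FROM employees a
LEFT JOIN departments b ON a.dept_id = b.id

Result:
name  | department
------+-----------
Jack  | NULL      
Ivan  | Support   
Tina  | HR        
Chris | NULL      
Frank | Marketing 


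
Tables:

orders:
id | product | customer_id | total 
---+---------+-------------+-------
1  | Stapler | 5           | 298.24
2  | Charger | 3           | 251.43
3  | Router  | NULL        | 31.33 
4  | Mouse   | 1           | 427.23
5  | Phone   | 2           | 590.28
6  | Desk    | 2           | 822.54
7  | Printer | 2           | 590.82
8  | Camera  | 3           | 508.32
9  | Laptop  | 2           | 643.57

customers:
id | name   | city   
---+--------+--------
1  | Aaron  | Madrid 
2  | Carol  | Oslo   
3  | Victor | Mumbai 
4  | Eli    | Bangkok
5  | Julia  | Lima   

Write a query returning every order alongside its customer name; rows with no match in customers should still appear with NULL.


LEFT JOIN keeps every row from orders (the left table); where customer_id has no match in customers, the customer columns become NULL. Walk through each order:
  - order 1 (Stapler): customer_id=5 -> matches Julia
  - order 2 (Charger): customer_id=3 -> matches Victor
  - order 3 (Router): customer_id=NULL, no match -> kept with NULL
  - order 4 (Mouse): customer_id=1 -> matches Aaron
  - order 5 (Phone): customer_id=2 -> matches Carol
  - order 6 (Desk): customer_id=2 -> matches Carol
  - order 7 (Printer): customer_id=2 -> matches Carol
  - order 8 (Camera): customer_id=3 -> matches Victor
  - order 9 (Laptop): customer_id=2 -> matches Carol
All 9 rows appear; 1 has NULL customer.

SQL:
SELECT a.product, b.name AS customer
FROM orders a
LEFT JOIN customers b ON a.customer_id = b.id

Result:
product | customer
--------+---------
Stapler | Julia   
Charger | Victor  
Router  | NULL    
Mouse   | Aaron   
Phone   | Carol   
Desk    | Carol   
Printer | Carol   
Camera  | Victor  
Laptop  | Carol   


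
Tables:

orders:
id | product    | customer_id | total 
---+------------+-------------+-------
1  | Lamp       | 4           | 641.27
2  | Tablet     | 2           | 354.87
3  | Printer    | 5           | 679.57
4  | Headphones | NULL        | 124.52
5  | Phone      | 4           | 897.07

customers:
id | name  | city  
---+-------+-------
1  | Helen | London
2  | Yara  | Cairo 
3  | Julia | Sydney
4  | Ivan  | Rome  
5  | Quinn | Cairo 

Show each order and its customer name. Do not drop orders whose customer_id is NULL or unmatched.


LEFT JOIN keeps every row from orders (the left table); where customer_id has no match in customers, the customer columns become NULL. Walk through each order:
  - order 1 (Lamp): customer_id=4 -> matches Ivan
  - order 2 (Tablet): customer_id=2 -> matches Yara
  - order 3 (Printer): customer_id=5 -> matches Quinn
  - order 4 (Headphones): customer_id=NULL, no match -> kept with NULL
  - order 5 (Phone): customer_id=4 -> matches Ivan
All 5 rows appear; 1 has NULL customer.

SQL:
SELECT a.product, b.name AS customer
FROM orders a
LEFT JOIN customers b ON a.customer_id = b.id

Result:
product    | customer
-----------+---------
Lamp       | Ivan    
Tablet     | Yara    
Printer    | Quinn   
Headphones | NULL    
Phone      | Ivan    


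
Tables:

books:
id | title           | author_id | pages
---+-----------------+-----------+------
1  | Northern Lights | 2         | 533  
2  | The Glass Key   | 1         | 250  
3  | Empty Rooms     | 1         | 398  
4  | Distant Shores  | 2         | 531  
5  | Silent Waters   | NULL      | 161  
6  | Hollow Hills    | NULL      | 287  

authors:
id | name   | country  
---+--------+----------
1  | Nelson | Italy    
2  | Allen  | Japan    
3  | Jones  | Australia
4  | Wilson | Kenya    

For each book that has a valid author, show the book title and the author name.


INNER JOIN keeps only books rows whose author_id matches an id in authors. Walk through each book:
  - book 1 (Northern Lights): author_id=2 -> matches Allen
  - book 2 (The Glass Key): author_id=1 -> matches Nelson
  - book 3 (Empty Rooms): author_id=1 -> matches Nelson
  - book 4 (Distant Shores): author_id=2 -> matches Allen
  - book 5 (Silent Waters): author_id=NULL, no match -> dropped
  - book 6 (Hollow Hills): author_id=NULL, no match -> dropped
So 2 of 6 rows are dropped.

SQL:
SELECT a.title, b.name AS author
FROM books a
INNER JOIN authors b ON a.author_id = b.id

Result:
title           | author
----------------+-------
Northern Lights | Allen 
The Glass Key   | Nelson
Empty Rooms     | Nelson
Distant Shores  | Allen 


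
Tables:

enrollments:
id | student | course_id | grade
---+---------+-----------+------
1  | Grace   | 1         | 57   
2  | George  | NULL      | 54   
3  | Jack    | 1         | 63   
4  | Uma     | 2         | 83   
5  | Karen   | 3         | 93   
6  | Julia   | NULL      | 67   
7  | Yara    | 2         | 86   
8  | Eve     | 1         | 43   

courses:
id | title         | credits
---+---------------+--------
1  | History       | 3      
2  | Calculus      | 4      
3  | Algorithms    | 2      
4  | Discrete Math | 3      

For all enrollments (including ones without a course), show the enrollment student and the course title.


LEFT JOIN keeps every row from enrollments (the left table); where course_id has no match in courses, the course columns become NULL. Walk through each enrollment:
  - enrollment 1 (Grace): course_id=1 -> matches History
  - enrollment 2 (George): course_id=NULL, no match -> kept with NULL
  - enrollment 3 (Jack): course_id=1 -> matches History
  - enrollment 4 (Uma): course_id=2 -> matches Calculus
  - enrollment 5 (Karen): course_id=3 -> matches Algorithms
  - enrollment 6 (Julia): course_id=NULL, no match -> kept with NULL
  - enrollment 7 (Yara): course_id=2 -> matches Calculus
  - enrollment 8 (Eve): course_id=1 -> matches History
All 8 rows appear; 2 have NULL course.

SQL:
SELECT a.student, b.title AS course
FROM enrollments a
LEFT JOIN courses b ON a.course_id = b.id

Result:
student | course    
--------+-----------
Grace   | History   
George  | NULL      
Jack    | History   
Uma     | Calculus  
Karen   | Algorithms
Julia   | NULL      
Yara    | Calculus  
Eve     | History   


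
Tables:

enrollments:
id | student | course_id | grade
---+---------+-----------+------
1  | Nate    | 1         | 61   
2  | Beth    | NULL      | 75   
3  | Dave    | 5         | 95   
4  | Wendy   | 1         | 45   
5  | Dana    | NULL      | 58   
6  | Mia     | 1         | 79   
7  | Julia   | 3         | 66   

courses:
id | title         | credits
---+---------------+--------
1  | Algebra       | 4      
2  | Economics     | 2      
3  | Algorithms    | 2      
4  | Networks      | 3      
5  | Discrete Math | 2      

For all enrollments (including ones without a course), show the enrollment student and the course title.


LEFT JOIN keeps every row from enrollments (the left table); where course_id has no match in courses, the course columns become NULL. Walk through each enrollment:
  - enrollment 1 (Nate): course_id=1 -> matches Algebra
  - enrollment 2 (Beth): course_id=NULL, no match -> kept with NULL
  - enrollment 3 (Dave): course_id=5 -> matches Discrete Math
  - enrollment 4 (Wendy): course_id=1 -> matches Algebra
  - enrollment 5 (Dana): course_id=NULL, no match -> kept with NULL
  - enrollment 6 (Mia): course_id=1 -> matches Algebra
  - enrollment 7 (Julia): course_id=3 -> matches Algorithms
All 7 rows appear; 2 have NULL course.

SQL:
SELECT a.student, b.title AS course
FROM enrollments a
LEFT JOIN courses b ON a.course_id = b.id

Result:
student | course       
--------+--------------
Nate    | Algebra      
Beth    | NULL         
Dave    | Discrete Math
Wendy   | Algebra      
Dana    | NULL         
Mia     | Algebra      
Julia   | Algorithms   


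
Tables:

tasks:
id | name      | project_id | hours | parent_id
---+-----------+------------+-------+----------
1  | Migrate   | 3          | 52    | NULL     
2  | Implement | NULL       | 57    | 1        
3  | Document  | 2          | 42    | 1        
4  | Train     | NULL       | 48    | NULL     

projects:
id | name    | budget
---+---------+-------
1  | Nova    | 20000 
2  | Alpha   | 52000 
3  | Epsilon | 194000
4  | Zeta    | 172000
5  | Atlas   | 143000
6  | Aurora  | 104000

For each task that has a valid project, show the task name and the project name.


INNER JOIN keeps only tasks rows whose project_id matches an id in projects. Walk through each task:
  - task 1 (Migrate): project_id=3 -> matches Epsilon
  - task 2 (Implement): project_id=NULL, no match -> dropped
  - task 3 (Document): project_id=2 -> matches Alpha
  - task 4 (Train): project_id=NULL, no match -> dropped
So 2 of 4 rows are dropped.

SQL:
SELECT a.name, b.name AS project
FROM tasks a
INNER JOIN projects b ON a.project_id = b.id

Result:
name     | project
---------+--------
Migrate  | Epsilon
Document | Alpha  


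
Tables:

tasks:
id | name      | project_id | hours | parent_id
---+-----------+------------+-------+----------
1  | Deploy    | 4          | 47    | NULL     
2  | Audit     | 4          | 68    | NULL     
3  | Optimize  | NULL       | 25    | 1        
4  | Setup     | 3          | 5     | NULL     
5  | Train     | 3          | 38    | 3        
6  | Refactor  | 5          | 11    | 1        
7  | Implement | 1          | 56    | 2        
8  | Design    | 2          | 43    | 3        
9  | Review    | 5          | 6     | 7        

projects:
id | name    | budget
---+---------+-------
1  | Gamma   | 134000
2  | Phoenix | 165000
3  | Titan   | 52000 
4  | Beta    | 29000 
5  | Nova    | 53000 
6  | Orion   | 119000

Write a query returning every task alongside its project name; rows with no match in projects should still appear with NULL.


LEFT JOIN keeps every row from tasks (the left table); where project_id has no match in projects, the project columns become NULL. Walk through each task:
  - task 1 (Deploy): project_id=4 -> matches Beta
  - task 2 (Audit): project_id=4 -> matches Beta
  - task 3 (Optimize): project_id=NULL, no match -> kept with NULL
  - task 4 (Setup): project_id=3 -> matches Titan
  - task 5 (Train): project_id=3 -> matches Titan
  - task 6 (Refactor): project_id=5 -> matches Nova
  - task 7 (Implement): project_id=1 -> matches Gamma
  - task 8 (Design): project_id=2 -> matches Phoenix
  - task 9 (Review): project_id=5 -> matches Nova
All 9 rows appear; 1 has NULL project.

SQL:
SELECT a.name, b.name AS project
FROM tasks a
LEFT JOIN projects b ON a.project_id = b.id

Result:
name      | project
----------+--------
Deploy    | Beta   
Audit     | Beta   
Optimize  | NULL   
Setup     | Titan  
Train     | Titan  
Refactor  | Nova   
Implement | Gamma  
Design    | Phoenix
Review    | Nova   


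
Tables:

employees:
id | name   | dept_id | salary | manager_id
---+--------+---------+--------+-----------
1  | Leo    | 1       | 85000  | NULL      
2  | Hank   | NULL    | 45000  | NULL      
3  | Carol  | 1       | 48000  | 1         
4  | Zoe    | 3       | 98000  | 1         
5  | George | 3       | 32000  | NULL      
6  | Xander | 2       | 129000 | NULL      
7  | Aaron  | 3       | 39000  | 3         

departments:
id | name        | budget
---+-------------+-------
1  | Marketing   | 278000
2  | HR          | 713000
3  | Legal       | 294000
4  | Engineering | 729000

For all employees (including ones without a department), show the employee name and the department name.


LEFT JOIN keeps every row from employees (the left table); where dept_id has no match in departments, the department columns become NULL. Walk through each employee:
  - employee 1 (Leo): dept_id=1 -> matches Marketing
  - employee 2 (Hank): dept_id=NULL, no match -> kept with NULL
  - employee 3 (Carol): dept_id=1 -> matches Marketing
  - employee 4 (Zoe): dept_id=3 -> matches Legal
  - employee 5 (George): dept_id=3 -> matches Legal
  - employee 6 (Xander): dept_id=2 -> matches HR
  - employee 7 (Aaron): dept_id=3 -> matches Legal
All 7 rows appear; 1 has NULL department.

SQL:
SELECT a.name, b.name AS department
FROM employees a
LEFT JOIN departments b ON a.dept_id = b.id

Result:
name   | department
-------+-----------
Leo    | Marketing 
Hank   | NULL      
Carol  | Marketing 
Zoe    | Legal     
George | Legal     
Xander | HR        
Aaron  | Legal     


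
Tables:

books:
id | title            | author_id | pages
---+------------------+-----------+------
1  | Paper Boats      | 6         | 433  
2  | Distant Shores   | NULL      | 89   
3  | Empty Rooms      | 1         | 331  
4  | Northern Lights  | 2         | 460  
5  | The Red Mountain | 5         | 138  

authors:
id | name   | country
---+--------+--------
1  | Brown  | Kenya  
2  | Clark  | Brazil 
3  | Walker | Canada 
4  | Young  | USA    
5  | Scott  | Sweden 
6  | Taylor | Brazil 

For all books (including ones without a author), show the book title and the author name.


LEFT JOIN keeps every row from books (the left table); where author_id has no match in authors, the author columns become NULL. Walk through each book:
  - book 1 (Paper Boats): author_id=6 -> matches Taylor
  - book 2 (Distant Shores): author_id=NULL, no match -> kept with NULL
  - book 3 (Empty Rooms): author_id=1 -> matches Brown
  - book 4 (Northern Lights): author_id=2 -> matches Clark
  - book 5 (The Red Mountain): author_id=5 -> matches Scott
All 5 rows appear; 1 has NULL author.

SQL:
SELECT a.title, b.name AS author
FROM books a
LEFT JOIN authors b ON a.author_id = b.id

Result:
title            | author
-----------------+-------
Paper Boats      | Taylor
Distant Shores   | NULL  
Empty Rooms      | Brown 
Northern Lights  | Clark 
The Red Mountain | Scott 


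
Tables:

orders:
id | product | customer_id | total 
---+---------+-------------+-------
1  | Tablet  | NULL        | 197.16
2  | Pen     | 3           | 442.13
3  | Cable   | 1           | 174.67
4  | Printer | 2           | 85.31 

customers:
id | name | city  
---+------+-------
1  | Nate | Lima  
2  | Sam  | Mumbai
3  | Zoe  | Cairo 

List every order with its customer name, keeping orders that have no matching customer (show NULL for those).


LEFT JOIN keeps every row from orders (the left table); where customer_id has no match in customers, the customer columns become NULL. Walk through each order:
  - order 1 (Tablet): customer_id=NULL, no match -> kept with NULL
  - order 2 (Pen): customer_id=3 -> matches Zoe
  - order 3 (Cable): customer_id=1 -> matches Nate
  - order 4 (Printer): customer_id=2 -> matches Sam
All 4 rows appear; 1 has NULL customer.

SQL:
SELECT a.product, b.name AS customer
FROM orders a
LEFT JOIN customers b ON a.customer_id = b.id

Result:
product | customer
--------+---------
Tablet  | NULL    
Pen     | Zoe     
Cable   | Nate    
Printer | Sam     


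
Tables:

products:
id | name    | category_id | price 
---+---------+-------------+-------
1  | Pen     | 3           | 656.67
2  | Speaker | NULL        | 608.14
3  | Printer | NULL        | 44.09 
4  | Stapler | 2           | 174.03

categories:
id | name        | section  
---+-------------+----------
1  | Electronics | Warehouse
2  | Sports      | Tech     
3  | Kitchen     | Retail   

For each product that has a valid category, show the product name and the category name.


INNER JOIN keeps only products rows whose category_id matches an id in categories. Walk through each product:
  - product 1 (Pen): category_id=3 -> matches Kitchen
  - product 2 (Speaker): category_id=NULL, no match -> dropped
  - product 3 (Printer): category_id=NULL, no match -> dropped
  - product 4 (Stapler): category_id=2 -> matches Sports
So 2 of 4 rows are dropped.

SQL:
SELECT a.name, b.name AS category
FROM products a
INNER JOIN categories b ON a.category_id = b.id

Result:
name    | category
--------+---------
Pen     | Kitchen 
Stapler | Sports  


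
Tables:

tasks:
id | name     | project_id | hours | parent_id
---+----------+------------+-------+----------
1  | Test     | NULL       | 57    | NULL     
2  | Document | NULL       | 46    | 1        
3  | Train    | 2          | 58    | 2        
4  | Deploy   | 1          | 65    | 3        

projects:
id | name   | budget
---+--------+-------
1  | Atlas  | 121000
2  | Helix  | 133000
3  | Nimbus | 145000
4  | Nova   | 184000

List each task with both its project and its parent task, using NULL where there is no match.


Two LEFT JOINs from the same base table tasks: one to projects via project_id, one to tasks itself via parent_id. Both are LEFT so every task is preserved.
Match against projects:
  - task 1 (Test): project_id=NULL, no match -> kept with NULL
  - task 2 (Document): project_id=NULL, no match -> kept with NULL
  - task 3 (Train): project_id=2 -> matches Helix
  - task 4 (Deploy): project_id=1 -> matches Atlas
Match against tasks (self):
  - task 1 (Test): parent_id=NULL -> NULL
  - task 2 (Document): parent_id=1 -> Test
  - task 3 (Train): parent_id=2 -> Document
  - task 4 (Deploy): parent_id=3 -> Train

SQL:
SELECT a.name, b.name AS project, c.name AS parent
FROM tasks a
LEFT JOIN projects b ON a.project_id = b.id
LEFT JOIN tasks c ON a.parent_id = c.id

Result:
name     | project | parent  
---------+---------+---------
Test     | NULL    | NULL    
Document | NULL    | Test    
Train    | Helix   | Document
Deploy   | Atlas   | Train   


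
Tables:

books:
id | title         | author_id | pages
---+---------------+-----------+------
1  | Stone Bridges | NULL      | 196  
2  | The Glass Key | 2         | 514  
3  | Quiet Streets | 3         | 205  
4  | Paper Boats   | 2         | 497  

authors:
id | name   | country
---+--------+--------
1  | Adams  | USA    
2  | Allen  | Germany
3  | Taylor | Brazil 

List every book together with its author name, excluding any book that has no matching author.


INNER JOIN keeps only books rows whose author_id matches an id in authors. Walk through each book:
  - book 1 (Stone Bridges): author_id=NULL, no match -> dropped
  - book 2 (The Glass Key): author_id=2 -> matches Allen
  - book 3 (Quiet Streets): author_id=3 -> matches Taylor
  - book 4 (Paper Boats): author_id=2 -> matches Allen
So 1 of 4 rows is dropped.

SQL:
SELECT a.title, b.name AS author
FROM books a
INNER JOIN authors b ON a.author_id = b.id

Result:
title         | author
--------------+-------
The Glass Key | Allen 
Quiet Streets | Taylor
Paper Boats   | Allen 


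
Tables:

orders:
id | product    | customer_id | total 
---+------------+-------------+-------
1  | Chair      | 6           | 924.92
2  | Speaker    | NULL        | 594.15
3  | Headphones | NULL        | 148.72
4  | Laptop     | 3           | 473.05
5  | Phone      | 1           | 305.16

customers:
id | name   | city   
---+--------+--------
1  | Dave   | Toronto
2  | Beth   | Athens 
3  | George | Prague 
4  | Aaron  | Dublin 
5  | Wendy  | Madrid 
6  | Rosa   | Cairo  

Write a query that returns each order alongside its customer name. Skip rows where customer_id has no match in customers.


INNER JOIN keeps only orders rows whose customer_id matches an id in customers. Walk through each order:
  - order 1 (Chair): customer_id=6 -> matches Rosa
  - order 2 (Speaker): customer_id=NULL, no match -> dropped
  - order 3 (Headphones): customer_id=NULL, no match -> dropped
  - order 4 (Laptop): customer_id=3 -> matches George
  - order 5 (Phone): customer_id=1 -> matches Dave
So 2 of 5 rows are dropped.

SQL:
SELECT a.product, b.name AS customer
FROM orders a
INNER JOIN customers b ON a.customer_id = b.id

Result:
product | customer
--------+---------
Chair   | Rosa    
Laptop  | George  
Phone   | Dave    


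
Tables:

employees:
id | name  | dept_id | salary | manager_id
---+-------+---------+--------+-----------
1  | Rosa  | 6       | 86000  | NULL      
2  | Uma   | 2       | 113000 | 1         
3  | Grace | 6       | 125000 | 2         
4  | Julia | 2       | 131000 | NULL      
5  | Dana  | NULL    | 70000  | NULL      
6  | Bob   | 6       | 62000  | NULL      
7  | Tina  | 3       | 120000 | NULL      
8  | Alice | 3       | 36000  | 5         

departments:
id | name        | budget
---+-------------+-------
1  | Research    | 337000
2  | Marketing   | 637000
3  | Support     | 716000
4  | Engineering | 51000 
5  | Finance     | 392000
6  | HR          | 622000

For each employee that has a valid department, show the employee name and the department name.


INNER JOIN keeps only employees rows whose dept_id matches an id in departments. Walk through each employee:
  - employee 1 (Rosa): dept_id=6 -> matches HR
  - employee 2 (Uma): dept_id=2 -> matches Marketing
  - employee 3 (Grace): dept_id=6 -> matches HR
  - employee 4 (Julia): dept_id=2 -> matches Marketing
  - employee 5 (Dana): dept_id=NULL, no match -> dropped
  - employee 6 (Bob): dept_id=6 -> matches HR
  - employee 7 (Tina): dept_id=3 -> matches Support
  - employee 8 (Alice): dept_id=3 -> matches Support
So 1 of 8 rows is dropped.

SQL:
SELECT a.name, b.name AS department
FROM employees a
INNER JOIN departments b ON a.dept_id = b.id

Result:
name  | department
------+-----------
Rosa  | HR        
Uma   | Marketing 
Grace | HR        
Julia | Marketing 
Bob   | HR        
Tina  | Support   
Alice | Support   


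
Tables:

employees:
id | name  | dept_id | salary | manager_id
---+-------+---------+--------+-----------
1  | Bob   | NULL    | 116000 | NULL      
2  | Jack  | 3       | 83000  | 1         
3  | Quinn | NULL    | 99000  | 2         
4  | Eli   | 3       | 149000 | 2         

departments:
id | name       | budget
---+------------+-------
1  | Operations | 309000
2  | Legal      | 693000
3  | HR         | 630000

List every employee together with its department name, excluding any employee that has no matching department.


INNER JOIN keeps only employees rows whose dept_id matches an id in departments. Walk through each employee:
  - employee 1 (Bob): dept_id=NULL, no match -> dropped
  - employee 2 (Jack): dept_id=3 -> matches HR
  - employee 3 (Quinn): dept_id=NULL, no match -> dropped
  - employee 4 (Eli): dept_id=3 -> matches HR
So 2 of 4 rows are dropped.

SQL:
SELECT a.name, b.name AS department
FROM employees a
INNER JOIN departments b ON a.dept_id = b.id

Result:
name | department
-----+-----------
Jack | HR        
Eli  | HR        


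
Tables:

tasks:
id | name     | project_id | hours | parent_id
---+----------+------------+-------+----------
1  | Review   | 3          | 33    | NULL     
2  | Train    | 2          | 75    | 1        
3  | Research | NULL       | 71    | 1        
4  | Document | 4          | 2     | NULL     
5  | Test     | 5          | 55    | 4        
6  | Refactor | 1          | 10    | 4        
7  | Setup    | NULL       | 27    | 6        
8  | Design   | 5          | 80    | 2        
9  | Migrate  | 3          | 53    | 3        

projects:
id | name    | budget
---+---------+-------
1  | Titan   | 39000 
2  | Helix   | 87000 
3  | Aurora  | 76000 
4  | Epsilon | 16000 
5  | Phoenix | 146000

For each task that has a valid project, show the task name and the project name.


INNER JOIN keeps only tasks rows whose project_id matches an id in projects. Walk through each task:
  - task 1 (Review): project_id=3 -> matches Aurora
  - task 2 (Train): project_id=2 -> matches Helix
  - task 3 (Research): project_id=NULL, no match -> dropped
  - task 4 (Document): project_id=4 -> matches Epsilon
  - task 5 (Test): project_id=5 -> matches Phoenix
  - task 6 (Refactor): project_id=1 -> matches Titan
  - task 7 (Setup): project_id=NULL, no match -> dropped
  - task 8 (Design): project_id=5 -> matches Phoenix
  - task 9 (Migrate): project_id=3 -> matches Aurora
So 2 of 9 rows are dropped.

SQL:
SELECT a.name, b.name AS project
FROM tasks a
INNER JOIN projects b ON a.project_id = b.id

Result:
name     | project
---------+--------
Review   | Aurora 
Train    | Helix  
Document | Epsilon
Test     | Phoenix
Refactor | Titan  
Design   | Phoenix
Migrate  | Aurora 


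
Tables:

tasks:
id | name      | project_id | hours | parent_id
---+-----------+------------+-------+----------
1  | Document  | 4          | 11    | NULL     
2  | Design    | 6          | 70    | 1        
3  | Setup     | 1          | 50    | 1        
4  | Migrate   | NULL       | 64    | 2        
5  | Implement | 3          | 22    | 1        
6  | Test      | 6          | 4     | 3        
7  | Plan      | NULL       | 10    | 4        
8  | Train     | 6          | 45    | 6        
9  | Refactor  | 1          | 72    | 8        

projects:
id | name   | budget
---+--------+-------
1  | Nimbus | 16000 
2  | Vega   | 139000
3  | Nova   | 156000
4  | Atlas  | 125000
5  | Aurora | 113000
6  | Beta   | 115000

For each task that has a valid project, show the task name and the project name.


INNER JOIN keeps only tasks rows whose project_id matches an id in projects. Walk through each task:
  - task 1 (Document): project_id=4 -> matches Atlas
  - task 2 (Design): project_id=6 -> matches Beta
  - task 3 (Setup): project_id=1 -> matches Nimbus
  - task 4 (Migrate): project_id=NULL, no match -> dropped
  - task 5 (Implement): project_id=3 -> matches Nova
  - task 6 (Test): project_id=6 -> matches Beta
  - task 7 (Plan): project_id=NULL, no match -> dropped
  - task 8 (Train): project_id=6 -> matches Beta
  - task 9 (Refactor): project_id=1 -> matches Nimbus
So 2 of 9 rows are dropped.

SQL:
SELECT a.name, b.name AS project
FROM tasks a
INNER JOIN projects b ON a.project_id = b.id

Result:
name      | project
----------+--------
Document  | Atlas  
Design    | Beta   
Setup     | Nimbus 
Implement | Nova   
Test      | Beta   
Train     | Beta   
Refactor  | Nimbus 


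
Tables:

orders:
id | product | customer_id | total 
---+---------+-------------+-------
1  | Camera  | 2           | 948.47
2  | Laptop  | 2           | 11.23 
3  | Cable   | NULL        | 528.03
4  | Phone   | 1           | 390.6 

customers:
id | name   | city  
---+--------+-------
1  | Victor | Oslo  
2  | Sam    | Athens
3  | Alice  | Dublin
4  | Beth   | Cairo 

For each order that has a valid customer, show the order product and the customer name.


INNER JOIN keeps only orders rows whose customer_id matches an id in customers. Walk through each order:
  - order 1 (Camera): customer_id=2 -> matches Sam
  - order 2 (Laptop): customer_id=2 -> matches Sam
  - order 3 (Cable): customer_id=NULL, no match -> dropped
  - order 4 (Phone): customer_id=1 -> matches Victor
So 1 of 4 rows is dropped.

SQL:
SELECT a.product, b.name AS customer
FROM orders a
INNER JOIN customers b ON a.customer_id = b.id

Result:
product | customer
--------+---------
Camera  | Sam     
Laptop  | Sam     
Phone   | Victor  


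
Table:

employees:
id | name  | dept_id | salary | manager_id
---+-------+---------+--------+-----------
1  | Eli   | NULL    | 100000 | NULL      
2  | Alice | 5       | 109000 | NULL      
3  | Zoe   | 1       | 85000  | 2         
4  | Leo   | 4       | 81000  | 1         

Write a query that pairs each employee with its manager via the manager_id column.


This is a self-join: employees is joined to a second copy of itself, matching each row's manager_id to another row's id. Use LEFT JOIN so rows with manager_id=NULL are kept.
  - employee 1 (Eli): manager_id=NULL -> NULL
  - employee 2 (Alice): manager_id=NULL -> NULL
  - employee 3 (Zoe): manager_id=2 -> Alice
  - employee 4 (Leo): manager_id=1 -> Eli

SQL:
SELECT a.name AS item, b.name AS manager
FROM employees a
LEFT JOIN employees b ON a.manager_id = b.id

Result:
item  | manager
------+--------
Eli   | NULL   
Alice | NULL   
Zoe   | Alice  
Leo   | Eli    


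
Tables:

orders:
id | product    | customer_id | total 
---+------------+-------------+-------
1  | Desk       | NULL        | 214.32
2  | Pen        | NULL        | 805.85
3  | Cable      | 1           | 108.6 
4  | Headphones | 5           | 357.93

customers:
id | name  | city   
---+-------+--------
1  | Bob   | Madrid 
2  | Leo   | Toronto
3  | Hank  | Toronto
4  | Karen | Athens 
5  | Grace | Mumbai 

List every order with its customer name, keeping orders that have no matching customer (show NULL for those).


LEFT JOIN keeps every row from orders (the left table); where customer_id has no match in customers, the customer columns become NULL. Walk through each order:
  - order 1 (Desk): customer_id=NULL, no match -> kept with NULL
  - order 2 (Pen): customer_id=NULL, no match -> kept with NULL
  - order 3 (Cable): customer_id=1 -> matches Bob
  - order 4 (Headphones): customer_id=5 -> matches Grace
All 4 rows appear; 2 have NULL customer.

SQL:
SELECT a.product, b.name AS customer
FROM orders a
LEFT JOIN customers b ON a.customer_id = b.id

Result:
product    | customer
-----------+---------
Desk       | NULL    
Pen        | NULL    
Cable      | Bob     
Headphones | Grace   


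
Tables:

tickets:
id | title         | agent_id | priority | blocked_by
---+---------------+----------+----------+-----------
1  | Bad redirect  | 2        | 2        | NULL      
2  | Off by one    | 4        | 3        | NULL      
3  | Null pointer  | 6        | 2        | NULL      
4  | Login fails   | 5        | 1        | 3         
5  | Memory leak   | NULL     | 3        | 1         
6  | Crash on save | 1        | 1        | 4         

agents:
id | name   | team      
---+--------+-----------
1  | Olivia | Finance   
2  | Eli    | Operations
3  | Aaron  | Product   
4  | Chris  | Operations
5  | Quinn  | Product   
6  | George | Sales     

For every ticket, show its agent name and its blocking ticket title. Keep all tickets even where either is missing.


Two LEFT JOINs from the same base table tickets: one to agents via agent_id, one to tickets itself via blocked_by. Both are LEFT so every ticket is preserved.
Match against agents:
  - ticket 1 (Bad redirect): agent_id=2 -> matches Eli
  - ticket 2 (Off by one): agent_id=4 -> matches Chris
  - ticket 3 (Null pointer): agent_id=6 -> matches George
  - ticket 4 (Login fails): agent_id=5 -> matches Quinn
  - ticket 5 (Memory leak): agent_id=NULL, no match -> kept with NULL
  - ticket 6 (Crash on save): agent_id=1 -> matches Olivia
Match against tickets (self):
  - ticket 1 (Bad redirect): blocked_by=NULL -> NULL
  - ticket 2 (Off by one): blocked_by=NULL -> NULL
  - ticket 3 (Null pointer): blocked_by=NULL -> NULL
  - ticket 4 (Login fails): blocked_by=3 -> Null pointer
  - ticket 5 (Memory leak): blocked_by=1 -> Bad redirect
  - ticket 6 (Crash on save): blocked_by=4 -> Login fails

SQL:
SELECT a.title, b.name AS agent, c.title AS blocked_by
FROM tickets a
LEFT JOIN agents b ON a.agent_id = b.id
LEFT JOIN tickets c ON a.blocked_by = c.id

Result:
title         | agent  | blocked_by  
--------------+--------+-------------
Bad redirect  | Eli    | NULL        
Off by one    | Chris  | NULL        
Null pointer  | George | NULL        
Login fails   | Quinn  | Null pointer
Memory leak   | NULL   | Bad redirect
Crash on save | Olivia | Login fails 


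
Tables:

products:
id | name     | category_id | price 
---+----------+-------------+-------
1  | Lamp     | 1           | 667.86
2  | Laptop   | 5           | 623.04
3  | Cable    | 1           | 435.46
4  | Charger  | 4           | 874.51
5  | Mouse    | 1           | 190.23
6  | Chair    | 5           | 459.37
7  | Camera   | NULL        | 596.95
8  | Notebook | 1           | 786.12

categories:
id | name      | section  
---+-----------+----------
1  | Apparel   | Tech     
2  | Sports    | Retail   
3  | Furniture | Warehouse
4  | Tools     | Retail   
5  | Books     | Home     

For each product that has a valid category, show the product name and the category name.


INNER JOIN keeps only products rows whose category_id matches an id in categories. Walk through each product:
  - product 1 (Lamp): category_id=1 -> matches Apparel
  - product 2 (Laptop): category_id=5 -> matches Books
  - product 3 (Cable): category_id=1 -> matches Apparel
  - product 4 (Charger): category_id=4 -> matches Tools
  - product 5 (Mouse): category_id=1 -> matches Apparel
  - product 6 (Chair): category_id=5 -> matches Books
  - product 7 (Camera): category_id=NULL, no match -> dropped
  - product 8 (Notebook): category_id=1 -> matches Apparel
So 1 of 8 rows is dropped.

SQL:
SELECT a.name, b.name AS category
FROM products a
INNER JOIN categories b ON a.category_id = b.id

Result:
name     | category
---------+---------
Lamp     | Apparel 
Laptop   | Books   
Cable    | Apparel 
Charger  | Tools   
Mouse    | Apparel 
Chair    | Books   
Notebook | Apparel 


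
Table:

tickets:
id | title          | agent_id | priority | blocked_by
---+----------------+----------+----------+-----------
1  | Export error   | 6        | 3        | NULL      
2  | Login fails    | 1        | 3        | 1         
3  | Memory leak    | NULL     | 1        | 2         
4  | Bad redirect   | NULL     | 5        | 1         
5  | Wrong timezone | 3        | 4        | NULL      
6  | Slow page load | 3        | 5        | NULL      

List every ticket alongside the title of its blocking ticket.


This is a self-join: tickets is joined to a second copy of itself, matching each row's blocked_by to another row's id. Use LEFT JOIN so rows with blocked_by=NULL are kept.
  - ticket 1 (Export error): blocked_by=NULL -> NULL
  - ticket 2 (Login fails): blocked_by=1 -> Export error
  - ticket 3 (Memory leak): blocked_by=2 -> Login fails
  - ticket 4 (Bad redirect): blocked_by=1 -> Export error
  - ticket 5 (Wrong timezone): blocked_by=NULL -> NULL
  - ticket 6 (Slow page load): blocked_by=NULL -> NULL

SQL:
SELECT a.title AS item, b.title AS blocked_by
FROM tickets a
LEFT JOIN tickets b ON a.blocked_by = b.id

Result:
item           | blocked_by  
---------------+-------------
Export error   | NULL        
Login fails    | Export error
Memory leak    | Login fails 
Bad redirect   | Export error
Wrong timezone | NULL        
Slow page load | NULL        


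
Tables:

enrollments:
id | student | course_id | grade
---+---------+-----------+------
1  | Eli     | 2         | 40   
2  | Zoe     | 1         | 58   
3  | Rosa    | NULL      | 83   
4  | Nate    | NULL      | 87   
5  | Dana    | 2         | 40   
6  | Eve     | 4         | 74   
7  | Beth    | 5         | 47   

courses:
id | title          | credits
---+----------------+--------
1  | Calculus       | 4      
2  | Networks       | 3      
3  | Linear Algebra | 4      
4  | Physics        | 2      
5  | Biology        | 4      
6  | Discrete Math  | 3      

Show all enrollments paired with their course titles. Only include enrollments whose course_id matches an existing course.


INNER JOIN keeps only enrollments rows whose course_id matches an id in courses. Walk through each enrollment:
  - enrollment 1 (Eli): course_id=2 -> matches Networks
  - enrollment 2 (Zoe): course_id=1 -> matches Calculus
  - enrollment 3 (Rosa): course_id=NULL, no match -> dropped
  - enrollment 4 (Nate): course_id=NULL, no match -> dropped
  - enrollment 5 (Dana): course_id=2 -> matches Networks
  - enrollment 6 (Eve): course_id=4 -> matches Physics
  - enrollment 7 (Beth): course_id=5 -> matches Biology
So 2 of 7 rows are dropped.

SQL:
SELECT a.student, b.title AS course
FROM enrollments a
INNER JOIN courses b ON a.course_id = b.id

Result:
student | course  
--------+---------
Eli     | Networks
Zoe     | Calculus
Dana    | Networks
Eve     | Physics 
Beth    | Biology 


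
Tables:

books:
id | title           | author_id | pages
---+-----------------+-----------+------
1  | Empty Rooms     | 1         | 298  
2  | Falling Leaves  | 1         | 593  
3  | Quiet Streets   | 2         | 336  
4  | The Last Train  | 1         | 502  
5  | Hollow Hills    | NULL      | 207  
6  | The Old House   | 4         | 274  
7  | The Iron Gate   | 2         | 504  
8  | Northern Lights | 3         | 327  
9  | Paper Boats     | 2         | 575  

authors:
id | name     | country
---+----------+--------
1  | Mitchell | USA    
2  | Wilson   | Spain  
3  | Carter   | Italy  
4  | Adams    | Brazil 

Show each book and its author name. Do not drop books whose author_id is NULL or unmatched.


LEFT JOIN keeps every row from books (the left table); where author_id has no match in authors, the author columns become NULL. Walk through each book:
  - book 1 (Empty Rooms): author_id=1 -> matches Mitchell
  - book 2 (Falling Leaves): author_id=1 -> matches Mitchell
  - book 3 (Quiet Streets): author_id=2 -> matches Wilson
  - book 4 (The Last Train): author_id=1 -> matches Mitchell
  - book 5 (Hollow Hills): author_id=NULL, no match -> kept with NULL
  - book 6 (The Old House): author_id=4 -> matches Adams
  - book 7 (The Iron Gate): author_id=2 -> matches Wilson
  - book 8 (Northern Lights): author_id=3 -> matches Carter
  - book 9 (Paper Boats): author_id=2 -> matches Wilson
All 9 rows appear; 1 has NULL author.

SQL:
SELECT a.title, b.name AS author
FROM books a
LEFT JOIN authors b ON a.author_id = b.id

Result:
title           | author  
----------------+---------
Empty Rooms     | Mitchell
Falling Leaves  | Mitchell
Quiet Streets   | Wilson  
The Last Train  | Mitchell
Hollow Hills    | NULL    
The Old House   | Adams   
The Iron Gate   | Wilson  
Northern Lights | Carter  
Paper Boats     | Wilson  
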